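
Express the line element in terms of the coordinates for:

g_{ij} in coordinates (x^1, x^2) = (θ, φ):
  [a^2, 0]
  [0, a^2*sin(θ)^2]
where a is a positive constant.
ds^2 = g_{ij} dx^i dx^j; only the non-zero components contribute.
ds^2 = a^2 dθ^2 + a^2*sin(θ)^2 dφ^2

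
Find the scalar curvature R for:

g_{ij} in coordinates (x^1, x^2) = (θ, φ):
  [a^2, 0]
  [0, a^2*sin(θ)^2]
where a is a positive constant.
Non-zero Christoffel symbols (Γ^k_{ij} = Γ^k_{ji}):
Γ^θ_{φ φ} = -sin(2*θ)/2
Γ^φ_{θ φ} = 1/tan(θ)
Ricci tensor (R_{ij} = R^k_{ikj}): R_{θθ} = 1, R_{θφ} = 0, R_{φφ} = sin(θ)^2
Inverse metric: g^{θθ} = 1/a^2, g^{φφ} = 1/(a^2*sin(θ)^2)
R = g^{ij} R_{ij} = (1/a^2)(1) + (1/(a^2*sin(θ)^2))(sin(θ)^2) = 2/a^2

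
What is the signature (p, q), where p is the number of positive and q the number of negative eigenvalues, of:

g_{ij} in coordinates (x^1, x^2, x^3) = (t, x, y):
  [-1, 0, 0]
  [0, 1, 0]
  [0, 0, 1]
The metric is diagonal, so its eigenvalues are the diagonal entries: -1, 1, 1 (at a generic point, where coordinate-dependent entries are positive).
2 positive, 1 negative.
(2, 1) - Lorentzian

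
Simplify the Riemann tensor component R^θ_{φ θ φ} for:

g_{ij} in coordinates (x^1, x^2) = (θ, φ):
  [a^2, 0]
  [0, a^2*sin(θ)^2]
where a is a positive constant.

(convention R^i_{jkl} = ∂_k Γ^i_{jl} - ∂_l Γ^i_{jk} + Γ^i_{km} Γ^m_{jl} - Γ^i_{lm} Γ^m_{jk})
Non-zero Christoffel symbols (Γ^k_{ij} = Γ^k_{ji}):
Γ^θ_{φ φ} = -sin(2*θ)/2
Γ^φ_{θ φ} = 1/tan(θ)
R^θ_{φ θ φ} = ∂_θ Γ^θ_{φ φ} - ∂_φ Γ^θ_{φ θ} + Γ^θ_{θ m} Γ^m_{φ φ} - Γ^θ_{φ m} Γ^m_{φ θ}
  = (-cos(2*θ)) - (0) + (0) - (-cos(θ)^2) = sin(θ)^2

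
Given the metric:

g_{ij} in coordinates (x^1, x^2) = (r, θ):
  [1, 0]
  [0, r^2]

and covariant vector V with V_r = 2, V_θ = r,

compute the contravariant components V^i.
Inverse metric (diagonal): g^{rr} = 1, g^{θθ} = 1/r^2
V^i = g^{ij} V_j:
V^r = (1)(2) + (0)(r) = 2
V^θ = (0)(2) + (1/r^2)(r) = 1/r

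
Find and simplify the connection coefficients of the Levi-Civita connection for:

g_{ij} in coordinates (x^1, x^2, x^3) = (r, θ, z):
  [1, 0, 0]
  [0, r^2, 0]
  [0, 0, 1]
Using Γ^k_{ij} = (1/2) g^{km} (∂_i g_{mj} + ∂_j g_{mi} - ∂_m g_{ij}); the metric is diagonal, so only the m = k term contributes.
Non-zero symbols (using the symmetry Γ^k_{ij} = Γ^k_{ji}):
Γ^r_{θ θ} = (1/2) g^{rr} (∂_θ g_{rθ} + ∂_θ g_{rθ} - ∂_r g_{θθ}) = (1/2)(1)((0) + (0) - (2*r)) = -r
Γ^θ_{r θ} = (1/2) g^{θθ} (∂_r g_{θθ} + ∂_θ g_{θr} - ∂_θ g_{rθ}) = (1/2)(1/r^2)((2*r) + (0) - (0)) = 1/r
All other Christoffel symbols are zero.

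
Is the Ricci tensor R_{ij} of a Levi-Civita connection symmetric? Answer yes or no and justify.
R_{ij} = R^k_{ikj}; the pair symmetry R_{kilj} = R_{ljki} gives R_{ij} = R_{ji}.
Yes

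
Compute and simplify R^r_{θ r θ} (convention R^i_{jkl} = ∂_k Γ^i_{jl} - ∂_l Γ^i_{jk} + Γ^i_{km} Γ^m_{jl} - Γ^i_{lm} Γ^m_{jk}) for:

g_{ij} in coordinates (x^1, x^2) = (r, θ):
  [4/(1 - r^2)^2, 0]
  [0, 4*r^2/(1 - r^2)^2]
Non-zero Christoffel symbols (Γ^k_{ij} = Γ^k_{ji}):
Γ^r_{r r} = 2*r/(1 - r^2)
Γ^r_{θ θ} = (r^3 + r)/(r^2 - 1)
Γ^θ_{r θ} = (-r^2 - 1)/(r^3 - r)
R^r_{θ r θ} = ∂_r Γ^r_{θ θ} - ∂_θ Γ^r_{θ r} + Γ^r_{r m} Γ^m_{θ θ} - Γ^r_{θ m} Γ^m_{θ r}
  = ((r^4 - 4*r^2 - 1)/(r^2 - 1)^2) - (0) + (-2*r^2*(r^2 + 1)/(r^2 - 1)^2) - (-(r^2 + 1)^2/(r^2 - 1)^2) = -4*r^2/(r^2 - 1)^2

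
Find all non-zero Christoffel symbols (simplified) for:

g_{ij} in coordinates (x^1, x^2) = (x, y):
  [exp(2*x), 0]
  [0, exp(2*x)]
Using Γ^k_{ij} = (1/2) g^{km} (∂_i g_{mj} + ∂_j g_{mi} - ∂_m g_{ij}); the metric is diagonal, so only the m = k term contributes.
Non-zero symbols (using the symmetry Γ^k_{ij} = Γ^k_{ji}):
Γ^x_{x x} = (1/2) g^{xx} (∂_x g_{xx} + ∂_x g_{xx} - ∂_x g_{xx}) = (1/2)(exp(-2*x))((2*exp(2*x)) + (2*exp(2*x)) - (2*exp(2*x))) = 1
Γ^x_{y y} = (1/2) g^{xx} (∂_y g_{xy} + ∂_y g_{xy} - ∂_x g_{yy}) = (1/2)(exp(-2*x))((0) + (0) - (2*exp(2*x))) = -1
Γ^y_{x y} = (1/2) g^{yy} (∂_x g_{yy} + ∂_y g_{yx} - ∂_y g_{xy}) = (1/2)(exp(-2*x))((2*exp(2*x)) + (0) - (0)) = 1
All other Christoffel symbols are zero.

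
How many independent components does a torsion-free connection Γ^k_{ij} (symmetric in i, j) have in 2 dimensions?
Γ^k_{ij} has n choices for the upper index and n(n+1)/2 independent symmetric lower index pairs.
Total = 2 × 2×3/2 = 2 × 3 = 6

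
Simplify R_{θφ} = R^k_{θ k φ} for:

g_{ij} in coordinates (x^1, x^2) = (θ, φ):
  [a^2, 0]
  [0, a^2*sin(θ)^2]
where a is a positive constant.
Non-zero Christoffel symbols (Γ^k_{ij} = Γ^k_{ji}):
Γ^θ_{φ φ} = -sin(2*θ)/2
Γ^φ_{θ φ} = 1/tan(θ)
R^θ_{θ θ φ} = 0 (a repeated index in an antisymmetric pair)
R^φ_{θ φ φ} = 0 (a repeated index in an antisymmetric pair)
R_{θφ} = R^θ_{θ θ φ} + R^φ_{θ φ φ} = (0) + (0) = 0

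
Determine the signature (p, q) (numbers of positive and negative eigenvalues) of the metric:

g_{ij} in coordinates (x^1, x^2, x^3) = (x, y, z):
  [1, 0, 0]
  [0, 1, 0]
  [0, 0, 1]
The metric is diagonal, so its eigenvalues are the diagonal entries: 1, 1, 1 (at a generic point, where coordinate-dependent entries are positive).
3 positive, 0 negative.
(3, 0) - Riemannian (positive definite)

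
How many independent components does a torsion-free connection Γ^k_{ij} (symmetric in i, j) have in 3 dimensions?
Γ^k_{ij} has n choices for the upper index and n(n+1)/2 independent symmetric lower index pairs.
Total = 3 × 3×4/2 = 3 × 6 = 18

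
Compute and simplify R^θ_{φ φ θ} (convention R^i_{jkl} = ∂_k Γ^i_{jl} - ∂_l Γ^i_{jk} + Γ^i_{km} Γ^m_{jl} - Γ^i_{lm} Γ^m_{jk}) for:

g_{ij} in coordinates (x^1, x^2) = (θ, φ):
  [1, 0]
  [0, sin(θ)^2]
Non-zero Christoffel symbols (Γ^k_{ij} = Γ^k_{ji}):
Γ^θ_{φ φ} = -sin(2*θ)/2
Γ^φ_{θ φ} = 1/tan(θ)
R^θ_{φ φ θ} = ∂_φ Γ^θ_{φ θ} - ∂_θ Γ^θ_{φ φ} + Γ^θ_{φ m} Γ^m_{φ θ} - Γ^θ_{θ m} Γ^m_{φ φ}
  = (0) - (-cos(2*θ)) + (-cos(θ)^2) - (0) = -sin(θ)^2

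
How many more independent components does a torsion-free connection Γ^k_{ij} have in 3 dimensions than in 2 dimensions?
Independent components in n dimensions: n × n(n+1)/2 = n^2(n+1)/2.
3D: 3 × 6 = 18
2D: 2 × 3 = 6
Difference = 18 - 6 = 12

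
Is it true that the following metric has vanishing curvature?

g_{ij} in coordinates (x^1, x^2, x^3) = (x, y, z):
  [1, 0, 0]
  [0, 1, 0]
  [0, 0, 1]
All metric components are constant, so every Christoffel symbol vanishes and R^i_{jkl} = 0.
Yes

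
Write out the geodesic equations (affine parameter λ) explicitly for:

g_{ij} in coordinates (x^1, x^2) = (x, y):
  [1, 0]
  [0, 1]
Geodesic equation: d^2x^k/dλ^2 + Γ^k_{ij} (dx^i/dλ)(dx^j/dλ) = 0.
All Christoffel symbols vanish, so the geodesics are straight lines:
d^2x/dλ^2 = 0
d^2y/dλ^2 = 0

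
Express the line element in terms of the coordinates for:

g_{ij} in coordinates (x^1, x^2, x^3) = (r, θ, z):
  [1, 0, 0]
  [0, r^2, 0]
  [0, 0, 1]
ds^2 = g_{ij} dx^i dx^j; only the non-zero components contribute.
ds^2 = dr^2 + r^2 dθ^2 + dz^2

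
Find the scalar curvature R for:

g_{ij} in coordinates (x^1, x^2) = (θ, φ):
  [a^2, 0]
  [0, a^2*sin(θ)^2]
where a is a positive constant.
Non-zero Christoffel symbols (Γ^k_{ij} = Γ^k_{ji}):
Γ^θ_{φ φ} = -sin(2*θ)/2
Γ^φ_{θ φ} = 1/tan(θ)
Ricci tensor (R_{ij} = R^k_{ikj}): R_{θθ} = 1, R_{θφ} = 0, R_{φφ} = sin(θ)^2
Inverse metric: g^{θθ} = 1/a^2, g^{φφ} = 1/(a^2*sin(θ)^2)
R = g^{ij} R_{ij} = (1/a^2)(1) + (1/(a^2*sin(θ)^2))(sin(θ)^2) = 2/a^2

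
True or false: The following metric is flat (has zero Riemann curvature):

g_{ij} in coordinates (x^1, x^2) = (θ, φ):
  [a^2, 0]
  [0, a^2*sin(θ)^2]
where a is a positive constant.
Non-zero Christoffel symbols:
Γ^θ_{φ φ} = -sin(2*θ)/2
Γ^φ_{θ φ} = 1/tan(θ)
Ricci tensor: R_{θθ} = 1, R_{θφ} = 0, R_{φφ} = sin(θ)^2
The Ricci tensor is non-zero, so the Riemann tensor is non-zero: not flat.
False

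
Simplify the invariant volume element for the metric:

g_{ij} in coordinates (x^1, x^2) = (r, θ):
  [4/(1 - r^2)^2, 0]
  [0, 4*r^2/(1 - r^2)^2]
det(g) = 16*r^2/(1 - r^2)^4
√|det(g)| = 4*r/(r^2 - 1)^2
Volume element: dV = 4*r/(r^2 - 1)^2 dr dθ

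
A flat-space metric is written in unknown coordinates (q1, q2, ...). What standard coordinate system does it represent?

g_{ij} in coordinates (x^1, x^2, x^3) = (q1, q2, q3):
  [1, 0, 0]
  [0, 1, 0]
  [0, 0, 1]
All components are constant and the metric is the identity, i.e. orthonormal rectilinear coordinates.
Cartesian (3D) coordinates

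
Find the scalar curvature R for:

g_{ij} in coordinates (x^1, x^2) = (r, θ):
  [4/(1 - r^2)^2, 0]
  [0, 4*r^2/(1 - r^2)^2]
Non-zero Christoffel symbols (Γ^k_{ij} = Γ^k_{ji}):
Γ^r_{r r} = 2*r/(1 - r^2)
Γ^r_{θ θ} = (r^3 + r)/(r^2 - 1)
Γ^θ_{r θ} = (-r^2 - 1)/(r^3 - r)
Ricci tensor (R_{ij} = R^k_{ikj}): R_{rr} = -4/(r^2 - 1)^2, R_{rθ} = 0, R_{θθ} = -4*r^2/(r^2 - 1)^2
Inverse metric: g^{rr} = (1 - r^2)^2/4, g^{θθ} = (1 - r^2)^2/(4*r^2)
R = g^{ij} R_{ij} = ((1 - r^2)^2/4)(-4/(r^2 - 1)^2) + ((1 - r^2)^2/(4*r^2))(-4*r^2/(r^2 - 1)^2) = -2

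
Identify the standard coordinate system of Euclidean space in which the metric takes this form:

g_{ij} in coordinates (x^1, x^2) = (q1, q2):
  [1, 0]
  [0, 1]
All components are constant and the metric is the identity, i.e. orthonormal rectilinear coordinates.
Cartesian (2D) coordinates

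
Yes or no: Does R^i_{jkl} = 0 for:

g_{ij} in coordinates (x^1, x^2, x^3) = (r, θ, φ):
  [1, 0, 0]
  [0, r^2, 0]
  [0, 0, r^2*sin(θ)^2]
Non-zero Christoffel symbols:
Γ^r_{θ θ} = -r
Γ^r_{φ φ} = -r*sin(θ)^2
Γ^θ_{r θ} = 1/r
Γ^θ_{φ φ} = -sin(2*θ)/2
Γ^φ_{r φ} = 1/r
Γ^φ_{θ φ} = 1/tan(θ)
Ricci tensor: R_{rr} = 0, R_{rθ} = 0, R_{rφ} = 0, R_{θθ} = 0, R_{θφ} = 0, R_{φφ} = 0
All R_{ij} vanish; in 3 dimensions the Riemann tensor is fully determined by the Ricci tensor, so R^i_{jkl} = 0: the metric is flat (curvilinear coordinates on flat space).
Yes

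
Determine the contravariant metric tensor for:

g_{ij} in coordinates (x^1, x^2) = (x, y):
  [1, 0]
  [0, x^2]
The metric is diagonal, so g^{ij} is diagonal with entries 1/g_{ii}: diag(1, 1/(x^2)).
g^{ij}:
  [1, 0]
  [0, 1/x^2]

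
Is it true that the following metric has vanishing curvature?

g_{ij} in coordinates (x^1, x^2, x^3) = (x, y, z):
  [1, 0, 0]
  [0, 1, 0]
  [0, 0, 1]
All metric components are constant, so every Christoffel symbol vanishes and R^i_{jkl} = 0.
Yes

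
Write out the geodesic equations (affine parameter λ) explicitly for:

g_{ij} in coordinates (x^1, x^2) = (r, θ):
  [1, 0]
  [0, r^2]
Geodesic equation: d^2x^k/dλ^2 + Γ^k_{ij} (dx^i/dλ)(dx^j/dλ) = 0.
Non-zero Christoffel symbols:
Γ^r_{θ θ} = -r
Γ^θ_{r θ} = 1/r
Substituting (the symmetric pair Γ^k_{ij}, Γ^k_{ji} combines into a factor 2):
d^2r/dλ^2 - r (dθ/dλ)^2 = 0
d^2θ/dλ^2 + (2/r) (dr/dλ)(dθ/dλ) = 0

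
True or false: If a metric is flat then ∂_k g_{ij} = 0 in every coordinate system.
Flatness means R^i_{jkl} = 0; the components can still vary, e.g. the flat plane in polar coordinates has g_{θθ} = r^2.
False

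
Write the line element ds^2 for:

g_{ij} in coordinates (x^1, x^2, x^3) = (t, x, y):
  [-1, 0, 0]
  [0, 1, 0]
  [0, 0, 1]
ds^2 = g_{ij} dx^i dx^j; only the non-zero components contribute.
ds^2 = -dt^2 + dx^2 + dy^2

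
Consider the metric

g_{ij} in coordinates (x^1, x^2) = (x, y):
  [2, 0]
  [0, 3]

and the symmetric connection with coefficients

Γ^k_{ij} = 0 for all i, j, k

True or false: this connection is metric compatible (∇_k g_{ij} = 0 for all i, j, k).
Using ∇_k g_{ij} = ∂_k g_{ij} - Γ^m_{ki} g_{mj} - Γ^m_{kj} g_{im}:
e.g. ∇_x g_{xy} = (0) - (0) - (0) = 0
Every component ∇_k g_{ij} vanishes: the connection is metric compatible.
True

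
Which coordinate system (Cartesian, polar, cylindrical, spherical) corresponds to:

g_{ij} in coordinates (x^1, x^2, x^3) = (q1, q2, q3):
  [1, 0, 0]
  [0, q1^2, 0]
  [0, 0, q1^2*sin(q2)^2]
The line element ds^2 = dq1^2 + q1^2 dq2^2 + q1^2 sin(q2)^2 dq3^2 is dr^2 + r^2 dθ^2 + r^2 sin(θ)^2 dφ^2 with q1 = r, q2 = θ, q3 = φ.
spherical coordinates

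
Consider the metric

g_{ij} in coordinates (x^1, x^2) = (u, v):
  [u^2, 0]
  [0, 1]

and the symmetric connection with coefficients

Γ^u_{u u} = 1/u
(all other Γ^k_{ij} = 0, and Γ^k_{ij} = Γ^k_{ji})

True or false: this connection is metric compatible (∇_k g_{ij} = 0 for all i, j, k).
Using ∇_k g_{ij} = ∂_k g_{ij} - Γ^m_{ki} g_{mj} - Γ^m_{kj} g_{im}:
e.g. ∇_u g_{uu} = (2*u) - (u) - (u) = 0
Every component ∇_k g_{ij} vanishes: the connection is metric compatible.
True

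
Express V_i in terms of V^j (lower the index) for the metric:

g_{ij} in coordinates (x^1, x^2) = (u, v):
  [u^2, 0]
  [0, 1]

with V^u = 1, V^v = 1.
V_i = g_{ij} V^j:
V_u = (u^2)(1) + (0)(1) = u^2
V_v = (0)(1) + (1)(1) = 1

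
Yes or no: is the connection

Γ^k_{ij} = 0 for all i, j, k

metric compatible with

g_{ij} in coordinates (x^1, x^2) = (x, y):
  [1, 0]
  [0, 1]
Using ∇_k g_{ij} = ∂_k g_{ij} - Γ^m_{ki} g_{mj} - Γ^m_{kj} g_{im}:
e.g. ∇_x g_{yy} = (0) - (0) - (0) = 0
Every component ∇_k g_{ij} vanishes: the connection is metric compatible.
Yes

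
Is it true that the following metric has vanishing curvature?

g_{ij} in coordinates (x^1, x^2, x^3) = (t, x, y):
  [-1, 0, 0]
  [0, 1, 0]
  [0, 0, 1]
All metric components are constant, so every Christoffel symbol vanishes and R^i_{jkl} = 0.
Yes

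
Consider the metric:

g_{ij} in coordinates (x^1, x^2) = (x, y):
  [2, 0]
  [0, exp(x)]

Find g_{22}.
With x^1 = x, x^2 = y, g_{22} = g_{yy} is the row-2, column-2 entry of the matrix.
g_{22} = exp(x)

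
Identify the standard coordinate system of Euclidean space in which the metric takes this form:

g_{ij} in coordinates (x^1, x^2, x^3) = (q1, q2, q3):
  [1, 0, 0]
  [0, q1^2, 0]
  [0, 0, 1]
The line element ds^2 = dq1^2 + q1^2 dq2^2 + dq3^2 is dr^2 + r^2 dθ^2 + dz^2 with q1 = r, q2 = θ, q3 = z.
cylindrical coordinates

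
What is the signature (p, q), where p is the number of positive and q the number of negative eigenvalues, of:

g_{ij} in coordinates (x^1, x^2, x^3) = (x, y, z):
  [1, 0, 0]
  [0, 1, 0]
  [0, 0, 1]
The metric is diagonal, so its eigenvalues are the diagonal entries: 1, 1, 1 (at a generic point, where coordinate-dependent entries are positive).
3 positive, 0 negative.
(3, 0) - Riemannian (positive definite)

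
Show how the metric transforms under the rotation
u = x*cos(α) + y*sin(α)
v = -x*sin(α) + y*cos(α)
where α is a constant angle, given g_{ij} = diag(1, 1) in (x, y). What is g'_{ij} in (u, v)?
Invert the transformation: x = u*cos(α) - v*sin(α), y = u*sin(α) + v*cos(α)
g'_{ij} = (∂x^k/∂x'^i)(∂x^l/∂x'^j) g_{kl}; with g_{kl} = δ_{kl} this is Σ_k (∂x^k/∂x'^i)(∂x^k/∂x'^j).
Jacobian: ∂x/∂u = cos(α), ∂x/∂v = -sin(α), ∂y/∂u = sin(α), ∂y/∂v = cos(α)
g'_{uu} = (cos(α))(cos(α)) + (sin(α))(sin(α)) = 1
g'_{uv} = (cos(α))(-sin(α)) + (sin(α))(cos(α)) = 0
g'_{vv} = (-sin(α))(-sin(α)) + (cos(α))(cos(α)) = 1
g'_{ij} = diag(1, 1)
The Euclidean metric is invariant under rotations.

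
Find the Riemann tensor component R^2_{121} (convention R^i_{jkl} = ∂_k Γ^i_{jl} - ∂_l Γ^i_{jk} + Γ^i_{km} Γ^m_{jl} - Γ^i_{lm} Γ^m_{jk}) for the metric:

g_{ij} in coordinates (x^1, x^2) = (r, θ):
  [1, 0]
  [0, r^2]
Non-zero Christoffel symbols (Γ^k_{ij} = Γ^k_{ji}):
Γ^r_{θ θ} = -r
Γ^θ_{r θ} = 1/r
R^θ_{r θ r} = ∂_θ Γ^θ_{r r} - ∂_r Γ^θ_{r θ} + Γ^θ_{θ m} Γ^m_{r r} - Γ^θ_{r m} Γ^m_{r θ}
  = (0) - (-1/r^2) + (0) - (1/r^2) = 0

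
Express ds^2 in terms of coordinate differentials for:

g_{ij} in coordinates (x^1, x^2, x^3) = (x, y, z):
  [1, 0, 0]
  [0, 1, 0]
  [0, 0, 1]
ds^2 = g_{ij} dx^i dx^j; only the non-zero components contribute.
ds^2 = dx^2 + dy^2 + dz^2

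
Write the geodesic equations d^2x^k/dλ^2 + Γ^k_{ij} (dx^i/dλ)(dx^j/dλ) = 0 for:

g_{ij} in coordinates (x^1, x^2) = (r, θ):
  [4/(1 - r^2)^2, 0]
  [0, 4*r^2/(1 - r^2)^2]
Geodesic equation: d^2x^k/dλ^2 + Γ^k_{ij} (dx^i/dλ)(dx^j/dλ) = 0.
Non-zero Christoffel symbols:
Γ^r_{r r} = 2*r/(1 - r^2)
Γ^r_{θ θ} = (r^3 + r)/(r^2 - 1)
Γ^θ_{r θ} = (-r^2 - 1)/(r^3 - r)
Substituting (the symmetric pair Γ^k_{ij}, Γ^k_{ji} combines into a factor 2):
d^2r/dλ^2 + (2*r/(1 - r^2)) (dr/dλ)^2 + ((r^3 + r)/(r^2 - 1)) (dθ/dλ)^2 = 0
d^2θ/dλ^2 + ((-2*r^2 - 2)/(r^3 - r)) (dr/dλ)(dθ/dλ) = 0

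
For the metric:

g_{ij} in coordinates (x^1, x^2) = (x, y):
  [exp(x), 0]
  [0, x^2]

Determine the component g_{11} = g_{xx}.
With x^1 = x, x^2 = y, g_{11} = g_{xx} is the row-1, column-1 entry of the matrix.
g_{11} = exp(x)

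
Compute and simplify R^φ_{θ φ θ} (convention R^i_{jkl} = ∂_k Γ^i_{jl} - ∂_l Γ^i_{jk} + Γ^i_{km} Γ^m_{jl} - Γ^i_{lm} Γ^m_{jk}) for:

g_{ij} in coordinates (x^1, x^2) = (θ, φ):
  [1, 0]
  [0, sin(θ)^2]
Non-zero Christoffel symbols (Γ^k_{ij} = Γ^k_{ji}):
Γ^θ_{φ φ} = -sin(2*θ)/2
Γ^φ_{θ φ} = 1/tan(θ)
R^φ_{θ φ θ} = ∂_φ Γ^φ_{θ θ} - ∂_θ Γ^φ_{θ φ} + Γ^φ_{φ m} Γ^m_{θ θ} - Γ^φ_{θ m} Γ^m_{θ φ}
  = (0) - (-1/sin(θ)^2) + (0) - (1/tan(θ)^2) = 1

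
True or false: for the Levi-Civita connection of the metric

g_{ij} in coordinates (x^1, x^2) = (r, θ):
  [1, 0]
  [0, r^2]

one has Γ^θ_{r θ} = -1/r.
Γ^θ_{r θ} = (1/2) g^{θθ} (∂_r g_{θθ} + ∂_θ g_{θr} - ∂_θ g_{rθ}) = (1/2)(1/r^2)((2*r) + (0) - (0)) = 1/r
This differs from the proposed value -1/r.
False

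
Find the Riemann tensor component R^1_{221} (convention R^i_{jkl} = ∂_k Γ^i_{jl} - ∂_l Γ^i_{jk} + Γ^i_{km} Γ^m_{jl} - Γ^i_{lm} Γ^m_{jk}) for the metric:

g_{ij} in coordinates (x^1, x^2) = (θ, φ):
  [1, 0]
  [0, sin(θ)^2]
Non-zero Christoffel symbols (Γ^k_{ij} = Γ^k_{ji}):
Γ^θ_{φ φ} = -sin(2*θ)/2
Γ^φ_{θ φ} = 1/tan(θ)
R^θ_{φ φ θ} = ∂_φ Γ^θ_{φ θ} - ∂_θ Γ^θ_{φ φ} + Γ^θ_{φ m} Γ^m_{φ θ} - Γ^θ_{θ m} Γ^m_{φ φ}
  = (0) - (-cos(2*θ)) + (-cos(θ)^2) - (0) = -sin(θ)^2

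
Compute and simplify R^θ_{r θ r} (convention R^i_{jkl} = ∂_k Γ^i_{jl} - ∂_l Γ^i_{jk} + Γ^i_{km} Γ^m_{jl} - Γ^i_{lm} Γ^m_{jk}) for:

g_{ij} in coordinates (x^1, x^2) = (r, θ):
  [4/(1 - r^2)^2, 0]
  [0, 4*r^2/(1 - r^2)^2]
Non-zero Christoffel symbols (Γ^k_{ij} = Γ^k_{ji}):
Γ^r_{r r} = 2*r/(1 - r^2)
Γ^r_{θ θ} = (r^3 + r)/(r^2 - 1)
Γ^θ_{r θ} = (-r^2 - 1)/(r^3 - r)
R^θ_{r θ r} = ∂_θ Γ^θ_{r r} - ∂_r Γ^θ_{r θ} + Γ^θ_{θ m} Γ^m_{r r} - Γ^θ_{r m} Γ^m_{r θ}
  = (0) - ((r^4 + 4*r^2 - 1)/(r^3 - r)^2) + (2*(r^2 + 1)/(r^2 - 1)^2) - ((r^2 + 1)^2/(r^3 - r)^2) = -4/(r^2 - 1)^2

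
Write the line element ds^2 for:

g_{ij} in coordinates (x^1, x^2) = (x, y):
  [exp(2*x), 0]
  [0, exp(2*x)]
ds^2 = g_{ij} dx^i dx^j; only the non-zero components contribute.
ds^2 = exp(2*x) dx^2 + exp(2*x) dy^2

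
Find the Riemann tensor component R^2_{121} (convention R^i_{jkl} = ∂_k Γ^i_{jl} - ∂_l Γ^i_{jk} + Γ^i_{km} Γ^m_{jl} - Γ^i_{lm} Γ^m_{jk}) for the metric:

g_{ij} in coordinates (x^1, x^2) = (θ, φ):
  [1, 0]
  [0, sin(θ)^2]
Non-zero Christoffel symbols (Γ^k_{ij} = Γ^k_{ji}):
Γ^θ_{φ φ} = -sin(2*θ)/2
Γ^φ_{θ φ} = 1/tan(θ)
R^φ_{θ φ θ} = ∂_φ Γ^φ_{θ θ} - ∂_θ Γ^φ_{θ φ} + Γ^φ_{φ m} Γ^m_{θ θ} - Γ^φ_{θ m} Γ^m_{θ φ}
  = (0) - (-1/sin(θ)^2) + (0) - (1/tan(θ)^2) = 1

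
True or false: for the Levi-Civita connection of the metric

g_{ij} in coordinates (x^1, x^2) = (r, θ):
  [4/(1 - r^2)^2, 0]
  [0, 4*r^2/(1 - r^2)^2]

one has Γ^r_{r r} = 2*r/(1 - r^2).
Γ^r_{r r} = (1/2) g^{rr} (∂_r g_{rr} + ∂_r g_{rr} - ∂_r g_{rr}) = (1/2)((1 - r^2)^2/4)((16*r/(1 - r^2)^3) + (16*r/(1 - r^2)^3) - (16*r/(1 - r^2)^3)) = 2*r/(1 - r^2)
This equals the proposed value 2*r/(1 - r^2).
True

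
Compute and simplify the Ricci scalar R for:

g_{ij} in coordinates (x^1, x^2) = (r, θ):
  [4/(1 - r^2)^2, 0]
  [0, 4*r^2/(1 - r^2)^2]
Non-zero Christoffel symbols (Γ^k_{ij} = Γ^k_{ji}):
Γ^r_{r r} = 2*r/(1 - r^2)
Γ^r_{θ θ} = (r^3 + r)/(r^2 - 1)
Γ^θ_{r θ} = (-r^2 - 1)/(r^3 - r)
Ricci tensor (R_{ij} = R^k_{ikj}): R_{rr} = -4/(r^2 - 1)^2, R_{rθ} = 0, R_{θθ} = -4*r^2/(r^2 - 1)^2
Inverse metric: g^{rr} = (1 - r^2)^2/4, g^{θθ} = (1 - r^2)^2/(4*r^2)
R = g^{ij} R_{ij} = ((1 - r^2)^2/4)(-4/(r^2 - 1)^2) + ((1 - r^2)^2/(4*r^2))(-4*r^2/(r^2 - 1)^2) = -2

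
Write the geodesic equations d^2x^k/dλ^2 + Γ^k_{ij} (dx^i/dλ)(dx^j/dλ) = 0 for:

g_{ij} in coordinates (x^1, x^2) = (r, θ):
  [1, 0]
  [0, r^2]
Geodesic equation: d^2x^k/dλ^2 + Γ^k_{ij} (dx^i/dλ)(dx^j/dλ) = 0.
Non-zero Christoffel symbols:
Γ^r_{θ θ} = -r
Γ^θ_{r θ} = 1/r
Substituting (the symmetric pair Γ^k_{ij}, Γ^k_{ji} combines into a factor 2):
d^2r/dλ^2 - r (dθ/dλ)^2 = 0
d^2θ/dλ^2 + (2/r) (dr/dλ)(dθ/dλ) = 0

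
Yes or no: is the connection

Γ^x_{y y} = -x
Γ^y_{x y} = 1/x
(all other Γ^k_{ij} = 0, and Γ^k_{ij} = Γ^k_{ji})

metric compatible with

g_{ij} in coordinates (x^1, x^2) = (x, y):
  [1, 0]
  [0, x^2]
Using ∇_k g_{ij} = ∂_k g_{ij} - Γ^m_{ki} g_{mj} - Γ^m_{kj} g_{im}:
e.g. ∇_x g_{yy} = (2*x) - (x) - (x) = 0
Every component ∇_k g_{ij} vanishes: the connection is metric compatible.
Yes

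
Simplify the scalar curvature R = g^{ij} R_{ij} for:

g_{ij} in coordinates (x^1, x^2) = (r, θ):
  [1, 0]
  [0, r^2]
Non-zero Christoffel symbols (Γ^k_{ij} = Γ^k_{ji}):
Γ^r_{θ θ} = -r
Γ^θ_{r θ} = 1/r
Ricci tensor (R_{ij} = R^k_{ikj}): R_{rr} = 0, R_{rθ} = 0, R_{θθ} = 0
Inverse metric: g^{rr} = 1, g^{θθ} = 1/r^2
R = g^{ij} R_{ij} = (1)(0) + (1/r^2)(0) = 0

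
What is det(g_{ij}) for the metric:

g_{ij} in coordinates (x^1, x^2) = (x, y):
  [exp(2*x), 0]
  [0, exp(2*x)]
For a 2×2 metric: det(g) = g_{11}·g_{22} - g_{12}·g_{21}
= (exp(2*x))·(exp(2*x)) - (0)·(0)
= exp(4*x) - 0
det(g) = exp(4*x)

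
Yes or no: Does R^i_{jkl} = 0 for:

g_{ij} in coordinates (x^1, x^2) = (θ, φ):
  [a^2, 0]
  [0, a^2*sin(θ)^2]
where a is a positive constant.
Non-zero Christoffel symbols:
Γ^θ_{φ φ} = -sin(2*θ)/2
Γ^φ_{θ φ} = 1/tan(θ)
Ricci tensor: R_{θθ} = 1, R_{θφ} = 0, R_{φφ} = sin(θ)^2
The Ricci tensor is non-zero, so the Riemann tensor is non-zero: not flat.
No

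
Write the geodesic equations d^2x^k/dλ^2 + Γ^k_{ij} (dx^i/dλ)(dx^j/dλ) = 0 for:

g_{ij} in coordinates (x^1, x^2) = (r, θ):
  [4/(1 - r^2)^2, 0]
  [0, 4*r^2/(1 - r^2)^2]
Geodesic equation: d^2x^k/dλ^2 + Γ^k_{ij} (dx^i/dλ)(dx^j/dλ) = 0.
Non-zero Christoffel symbols:
Γ^r_{r r} = 2*r/(1 - r^2)
Γ^r_{θ θ} = (r^3 + r)/(r^2 - 1)
Γ^θ_{r θ} = (-r^2 - 1)/(r^3 - r)
Substituting (the symmetric pair Γ^k_{ij}, Γ^k_{ji} combines into a factor 2):
d^2r/dλ^2 + (2*r/(1 - r^2)) (dr/dλ)^2 + ((r^3 + r)/(r^2 - 1)) (dθ/dλ)^2 = 0
d^2θ/dλ^2 + ((-2*r^2 - 2)/(r^3 - r)) (dr/dλ)(dθ/dλ) = 0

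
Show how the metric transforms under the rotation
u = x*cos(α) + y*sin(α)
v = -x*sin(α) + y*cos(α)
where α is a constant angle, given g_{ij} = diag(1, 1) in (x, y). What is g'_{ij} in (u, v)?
Invert the transformation: x = u*cos(α) - v*sin(α), y = u*sin(α) + v*cos(α)
g'_{ij} = (∂x^k/∂x'^i)(∂x^l/∂x'^j) g_{kl}; with g_{kl} = δ_{kl} this is Σ_k (∂x^k/∂x'^i)(∂x^k/∂x'^j).
Jacobian: ∂x/∂u = cos(α), ∂x/∂v = -sin(α), ∂y/∂u = sin(α), ∂y/∂v = cos(α)
g'_{uu} = (cos(α))(cos(α)) + (sin(α))(sin(α)) = 1
g'_{uv} = (cos(α))(-sin(α)) + (sin(α))(cos(α)) = 0
g'_{vv} = (-sin(α))(-sin(α)) + (cos(α))(cos(α)) = 1
g'_{ij} = diag(1, 1)
The Euclidean metric is invariant under rotations.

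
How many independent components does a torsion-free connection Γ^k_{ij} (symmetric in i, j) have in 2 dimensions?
Γ^k_{ij} has n choices for the upper index and n(n+1)/2 independent symmetric lower index pairs.
Total = 2 × 2×3/2 = 2 × 3 = 6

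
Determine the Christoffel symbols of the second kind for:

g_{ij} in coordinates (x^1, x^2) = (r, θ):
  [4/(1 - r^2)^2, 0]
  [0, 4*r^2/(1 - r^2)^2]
Using Γ^k_{ij} = (1/2) g^{km} (∂_i g_{mj} + ∂_j g_{mi} - ∂_m g_{ij}); the metric is diagonal, so only the m = k term contributes.
Non-zero symbols (using the symmetry Γ^k_{ij} = Γ^k_{ji}):
Γ^r_{r r} = (1/2) g^{rr} (∂_r g_{rr} + ∂_r g_{rr} - ∂_r g_{rr}) = (1/2)((1 - r^2)^2/4)((16*r/(1 - r^2)^3) + (16*r/(1 - r^2)^3) - (16*r/(1 - r^2)^3)) = 2*r/(1 - r^2)
Γ^r_{θ θ} = (1/2) g^{rr} (∂_θ g_{rθ} + ∂_θ g_{rθ} - ∂_r g_{θθ}) = (1/2)((1 - r^2)^2/4)((0) + (0) - (-8*(r^3 + r)/(r^2 - 1)^3)) = (r^3 + r)/(r^2 - 1)
Γ^θ_{r θ} = (1/2) g^{θθ} (∂_r g_{θθ} + ∂_θ g_{θr} - ∂_θ g_{rθ}) = (1/2)((1 - r^2)^2/(4*r^2))((-8*(r^3 + r)/(r^2 - 1)^3) + (0) - (0)) = (-r^2 - 1)/(r^3 - r)
All other Christoffel symbols are zero.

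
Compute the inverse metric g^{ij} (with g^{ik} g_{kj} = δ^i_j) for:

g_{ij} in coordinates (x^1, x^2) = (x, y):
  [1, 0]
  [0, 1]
The metric is diagonal, so g^{ij} is diagonal with entries 1/g_{ii}: diag(1, 1).
g^{ij}:
  [1, 0]
  [0, 1]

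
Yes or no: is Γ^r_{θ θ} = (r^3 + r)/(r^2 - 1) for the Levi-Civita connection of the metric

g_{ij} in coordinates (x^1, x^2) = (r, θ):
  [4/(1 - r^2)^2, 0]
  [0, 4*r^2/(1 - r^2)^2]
Γ^r_{θ θ} = (1/2) g^{rr} (∂_θ g_{rθ} + ∂_θ g_{rθ} - ∂_r g_{θθ}) = (1/2)((1 - r^2)^2/4)((0) + (0) - (-8*(r^3 + r)/(r^2 - 1)^3)) = (r^3 + r)/(r^2 - 1)
This equals the proposed value (r^3 + r)/(r^2 - 1).
Yes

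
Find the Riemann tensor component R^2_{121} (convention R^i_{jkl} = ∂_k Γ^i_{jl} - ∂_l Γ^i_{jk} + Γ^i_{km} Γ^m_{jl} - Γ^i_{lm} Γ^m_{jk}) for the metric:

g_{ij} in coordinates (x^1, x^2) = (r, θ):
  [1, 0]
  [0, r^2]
Non-zero Christoffel symbols (Γ^k_{ij} = Γ^k_{ji}):
Γ^r_{θ θ} = -r
Γ^θ_{r θ} = 1/r
R^θ_{r θ r} = ∂_θ Γ^θ_{r r} - ∂_r Γ^θ_{r θ} + Γ^θ_{θ m} Γ^m_{r r} - Γ^θ_{r m} Γ^m_{r θ}
  = (0) - (-1/r^2) + (0) - (1/r^2) = 0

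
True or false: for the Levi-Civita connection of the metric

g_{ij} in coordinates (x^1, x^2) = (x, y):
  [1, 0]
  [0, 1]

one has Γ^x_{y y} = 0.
Γ^x_{y y} = (1/2) g^{xx} (∂_y g_{xy} + ∂_y g_{xy} - ∂_x g_{yy}) = (1/2)(1)((0) + (0) - (0)) = 0
This equals the proposed value 0.
True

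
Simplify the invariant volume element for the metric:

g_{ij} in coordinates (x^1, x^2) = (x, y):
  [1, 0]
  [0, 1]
det(g) = 1
√|det(g)| = 1
Volume element: dV = 1 dx dy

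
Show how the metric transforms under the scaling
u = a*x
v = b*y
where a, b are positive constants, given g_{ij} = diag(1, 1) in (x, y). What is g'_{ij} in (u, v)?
Invert the transformation: x = u/a, y = v/b
g'_{ij} = (∂x^k/∂x'^i)(∂x^l/∂x'^j) g_{kl}; with g_{kl} = δ_{kl} this is Σ_k (∂x^k/∂x'^i)(∂x^k/∂x'^j).
Jacobian: ∂x/∂u = 1/a, ∂x/∂v = 0, ∂y/∂u = 0, ∂y/∂v = 1/b
g'_{uu} = (1/a)(1/a) + (0)(0) = 1/a^2
g'_{uv} = (1/a)(0) + (0)(1/b) = 0
g'_{vv} = (0)(0) + (1/b)(1/b) = 1/b^2
g'_{ij} = diag(1/a^2, 1/b^2)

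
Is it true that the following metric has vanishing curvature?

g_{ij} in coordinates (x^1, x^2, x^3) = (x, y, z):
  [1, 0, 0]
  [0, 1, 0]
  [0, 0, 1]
All metric components are constant, so every Christoffel symbol vanishes and R^i_{jkl} = 0.
Yes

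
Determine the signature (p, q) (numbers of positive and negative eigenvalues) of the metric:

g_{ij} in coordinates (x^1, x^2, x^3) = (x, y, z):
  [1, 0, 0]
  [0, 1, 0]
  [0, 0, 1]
The metric is diagonal, so its eigenvalues are the diagonal entries: 1, 1, 1 (at a generic point, where coordinate-dependent entries are positive).
3 positive, 0 negative.
(3, 0) - Riemannian (positive definite)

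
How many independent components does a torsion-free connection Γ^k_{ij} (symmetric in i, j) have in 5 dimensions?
Γ^k_{ij} has n choices for the upper index and n(n+1)/2 independent symmetric lower index pairs.
Total = 5 × 5×6/2 = 5 × 15 = 75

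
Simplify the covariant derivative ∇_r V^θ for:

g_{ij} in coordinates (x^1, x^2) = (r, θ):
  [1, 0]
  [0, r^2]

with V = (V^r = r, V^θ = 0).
Non-zero Christoffel symbols:
Γ^r_{θ θ} = -r
Γ^θ_{r θ} = 1/r
∇_r V^θ = ∂_r V^θ + Γ^θ_{r j} V^j
  = (0) + (0)(r) + (1/r)(0)
  = 0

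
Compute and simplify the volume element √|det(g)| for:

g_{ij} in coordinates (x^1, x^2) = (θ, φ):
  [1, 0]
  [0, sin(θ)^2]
det(g) = sin(θ)^2
√|det(g)| = sin(θ) (taking 0 < θ < π so that |sin(θ)| = sin(θ))
Volume element: dV = sin(θ) dθ dφ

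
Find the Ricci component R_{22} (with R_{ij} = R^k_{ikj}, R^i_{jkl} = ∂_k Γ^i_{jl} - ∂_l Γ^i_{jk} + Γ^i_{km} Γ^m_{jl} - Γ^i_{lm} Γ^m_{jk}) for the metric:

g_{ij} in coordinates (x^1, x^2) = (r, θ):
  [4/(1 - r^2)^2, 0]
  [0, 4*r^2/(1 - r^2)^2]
Non-zero Christoffel symbols (Γ^k_{ij} = Γ^k_{ji}):
Γ^r_{r r} = 2*r/(1 - r^2)
Γ^r_{θ θ} = (r^3 + r)/(r^2 - 1)
Γ^θ_{r θ} = (-r^2 - 1)/(r^3 - r)
R^r_{θ r θ} = ∂_r Γ^r_{θ θ} - ∂_θ Γ^r_{θ r} + Γ^r_{r m} Γ^m_{θ θ} - Γ^r_{θ m} Γ^m_{θ r}
  = ((r^4 - 4*r^2 - 1)/(r^2 - 1)^2) - (0) + (-2*r^2*(r^2 + 1)/(r^2 - 1)^2) - (-(r^2 + 1)^2/(r^2 - 1)^2) = -4*r^2/(r^2 - 1)^2
R^θ_{θ θ θ} = 0 (a repeated index in an antisymmetric pair)
R_{θθ} = R^r_{θ r θ} + R^θ_{θ θ θ} = (-4*r^2/(r^2 - 1)^2) + (0) = -4*r^2/(r^2 - 1)^2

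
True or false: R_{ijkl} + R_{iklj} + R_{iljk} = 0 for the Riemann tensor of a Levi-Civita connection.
This is the first (algebraic) Bianchi identity.
True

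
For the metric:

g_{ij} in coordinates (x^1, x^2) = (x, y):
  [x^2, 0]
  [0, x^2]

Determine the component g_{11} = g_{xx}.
With x^1 = x, x^2 = y, g_{11} = g_{xx} is the row-1, column-1 entry of the matrix.
g_{11} = x^2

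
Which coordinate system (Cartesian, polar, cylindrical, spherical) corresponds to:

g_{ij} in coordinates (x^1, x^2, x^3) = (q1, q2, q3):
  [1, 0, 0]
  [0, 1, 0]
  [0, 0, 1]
All components are constant and the metric is the identity, i.e. orthonormal rectilinear coordinates.
Cartesian (3D) coordinates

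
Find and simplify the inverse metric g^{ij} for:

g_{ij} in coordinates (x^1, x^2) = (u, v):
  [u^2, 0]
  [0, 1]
The metric is diagonal, so g^{ij} is diagonal with entries 1/g_{ii}: diag(1/(u^2), 1).
g^{ij}:
  [1/u^2, 0]
  [0, 1]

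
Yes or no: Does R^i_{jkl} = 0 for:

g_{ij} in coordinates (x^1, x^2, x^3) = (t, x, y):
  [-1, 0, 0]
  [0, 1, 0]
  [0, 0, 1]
All metric components are constant, so every Christoffel symbol vanishes and R^i_{jkl} = 0.
Yes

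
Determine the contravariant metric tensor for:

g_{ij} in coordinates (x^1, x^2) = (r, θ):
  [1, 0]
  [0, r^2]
The metric is diagonal, so g^{ij} is diagonal with entries 1/g_{ii}: diag(1, 1/(r^2)).
g^{ij}:
  [1, 0]
  [0, 1/r^2]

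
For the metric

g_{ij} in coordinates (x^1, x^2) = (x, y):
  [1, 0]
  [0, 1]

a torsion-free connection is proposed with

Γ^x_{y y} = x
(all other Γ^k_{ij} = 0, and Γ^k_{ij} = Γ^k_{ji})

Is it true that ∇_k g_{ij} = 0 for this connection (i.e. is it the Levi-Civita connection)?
Using ∇_k g_{ij} = ∂_k g_{ij} - Γ^m_{ki} g_{mj} - Γ^m_{kj} g_{im}:
∇_y g_{xy} = (0) - (0) - (x) = -x ≠ 0
So the connection is not metric compatible (it is not the Levi-Civita connection).
No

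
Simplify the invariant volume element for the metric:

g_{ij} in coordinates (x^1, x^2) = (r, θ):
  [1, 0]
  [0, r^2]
det(g) = r^2
√|det(g)| = r
Volume element: dV = r dr dθ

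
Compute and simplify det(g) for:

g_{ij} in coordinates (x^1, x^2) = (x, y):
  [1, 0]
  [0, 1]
For a 2×2 metric: det(g) = g_{11}·g_{22} - g_{12}·g_{21}
= (1)·(1) - (0)·(0)
= 1 - 0
det(g) = 1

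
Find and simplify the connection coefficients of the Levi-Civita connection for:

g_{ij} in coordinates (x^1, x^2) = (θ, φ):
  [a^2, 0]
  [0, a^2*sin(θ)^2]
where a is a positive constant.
Using Γ^k_{ij} = (1/2) g^{km} (∂_i g_{mj} + ∂_j g_{mi} - ∂_m g_{ij}); the metric is diagonal, so only the m = k term contributes.
Non-zero symbols (using the symmetry Γ^k_{ij} = Γ^k_{ji}):
Γ^θ_{φ φ} = (1/2) g^{θθ} (∂_φ g_{θφ} + ∂_φ g_{θφ} - ∂_θ g_{φφ}) = (1/2)(1/a^2)((0) + (0) - (a^2*sin(2*θ))) = -sin(2*θ)/2
Γ^φ_{θ φ} = (1/2) g^{φφ} (∂_θ g_{φφ} + ∂_φ g_{φθ} - ∂_φ g_{θφ}) = (1/2)(1/(a^2*sin(θ)^2))((a^2*sin(2*θ)) + (0) - (0)) = 1/tan(θ)
All other Christoffel symbols are zero.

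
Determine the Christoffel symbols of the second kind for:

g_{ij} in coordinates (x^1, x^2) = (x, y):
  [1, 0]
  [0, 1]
Using Γ^k_{ij} = (1/2) g^{km} (∂_i g_{mj} + ∂_j g_{mi} - ∂_m g_{ij}); the metric is diagonal, so only the m = k term contributes.
Every metric component is constant, so all ∂_m g_{ij} = 0 and every Christoffel symbol vanishes.
All Christoffel symbols are zero.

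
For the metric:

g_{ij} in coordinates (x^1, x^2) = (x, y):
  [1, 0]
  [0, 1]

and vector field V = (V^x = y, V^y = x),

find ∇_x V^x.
All Christoffel symbols are zero.
∇_x V^x = ∂_x V^x + Γ^x_{x j} V^j
  = (0) + (0)(y) + (0)(x)
  = 0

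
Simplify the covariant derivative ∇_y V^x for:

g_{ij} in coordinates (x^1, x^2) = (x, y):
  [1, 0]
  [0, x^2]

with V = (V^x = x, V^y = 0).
Non-zero Christoffel symbols:
Γ^x_{y y} = -x
Γ^y_{x y} = 1/x
∇_y V^x = ∂_y V^x + Γ^x_{y j} V^j
  = (0) + (0)(x) + (-x)(0)
  = 0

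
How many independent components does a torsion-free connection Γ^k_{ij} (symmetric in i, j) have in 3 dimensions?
Γ^k_{ij} has n choices for the upper index and n(n+1)/2 independent symmetric lower index pairs.
Total = 3 × 3×4/2 = 3 × 6 = 18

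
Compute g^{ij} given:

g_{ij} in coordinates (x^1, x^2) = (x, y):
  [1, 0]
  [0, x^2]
The metric is diagonal, so g^{ij} is diagonal with entries 1/g_{ii}: diag(1, 1/(x^2)).
g^{ij}:
  [1, 0]
  [0, 1/x^2]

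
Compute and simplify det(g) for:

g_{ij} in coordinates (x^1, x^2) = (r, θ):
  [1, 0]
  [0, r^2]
For a 2×2 metric: det(g) = g_{11}·g_{22} - g_{12}·g_{21}
= (1)·(r^2) - (0)·(0)
= r^2 - 0
det(g) = r^2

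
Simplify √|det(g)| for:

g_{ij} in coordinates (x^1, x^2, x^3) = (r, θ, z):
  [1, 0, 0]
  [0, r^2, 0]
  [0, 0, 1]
det(g) = r^2
√|det(g)| = r
Volume element: dV = r dr dθ dz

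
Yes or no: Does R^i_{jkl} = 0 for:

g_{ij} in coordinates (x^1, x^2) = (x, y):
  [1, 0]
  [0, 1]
All metric components are constant, so every Christoffel symbol vanishes and R^i_{jkl} = 0.
Yes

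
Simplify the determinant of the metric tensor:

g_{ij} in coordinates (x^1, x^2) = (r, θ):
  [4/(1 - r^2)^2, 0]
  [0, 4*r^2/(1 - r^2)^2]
For a 2×2 metric: det(g) = g_{11}·g_{22} - g_{12}·g_{21}
= (4/(1 - r^2)^2)·(4*r^2/(1 - r^2)^2) - (0)·(0)
= 16*r^2/(1 - r^2)^4 - 0
det(g) = 16*r^2/(1 - r^2)^4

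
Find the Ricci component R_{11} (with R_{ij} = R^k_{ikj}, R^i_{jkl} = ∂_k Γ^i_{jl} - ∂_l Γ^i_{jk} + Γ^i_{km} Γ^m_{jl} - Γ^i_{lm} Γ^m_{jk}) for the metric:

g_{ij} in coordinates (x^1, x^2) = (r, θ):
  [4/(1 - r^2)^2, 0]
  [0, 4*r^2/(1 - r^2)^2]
Non-zero Christoffel symbols (Γ^k_{ij} = Γ^k_{ji}):
Γ^r_{r r} = 2*r/(1 - r^2)
Γ^r_{θ θ} = (r^3 + r)/(r^2 - 1)
Γ^θ_{r θ} = (-r^2 - 1)/(r^3 - r)
R^r_{r r r} = 0 (a repeated index in an antisymmetric pair)
R^θ_{r θ r} = ∂_θ Γ^θ_{r r} - ∂_r Γ^θ_{r θ} + Γ^θ_{θ m} Γ^m_{r r} - Γ^θ_{r m} Γ^m_{r θ}
  = (0) - ((r^4 + 4*r^2 - 1)/(r^3 - r)^2) + (2*(r^2 + 1)/(r^2 - 1)^2) - ((r^2 + 1)^2/(r^3 - r)^2) = -4/(r^2 - 1)^2
R_{rr} = R^r_{r r r} + R^θ_{r θ r} = (0) + (-4/(r^2 - 1)^2) = -4/(r^2 - 1)^2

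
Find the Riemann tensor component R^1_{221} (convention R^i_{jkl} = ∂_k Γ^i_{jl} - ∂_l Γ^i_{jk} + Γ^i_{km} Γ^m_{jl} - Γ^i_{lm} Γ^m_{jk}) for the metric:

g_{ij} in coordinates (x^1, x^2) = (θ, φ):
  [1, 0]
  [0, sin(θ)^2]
Non-zero Christoffel symbols (Γ^k_{ij} = Γ^k_{ji}):
Γ^θ_{φ φ} = -sin(2*θ)/2
Γ^φ_{θ φ} = 1/tan(θ)
R^θ_{φ φ θ} = ∂_φ Γ^θ_{φ θ} - ∂_θ Γ^θ_{φ φ} + Γ^θ_{φ m} Γ^m_{φ θ} - Γ^θ_{θ m} Γ^m_{φ φ}
  = (0) - (-cos(2*θ)) + (-cos(θ)^2) - (0) = -sin(θ)^2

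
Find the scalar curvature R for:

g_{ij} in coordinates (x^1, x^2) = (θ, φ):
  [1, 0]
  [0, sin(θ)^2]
Non-zero Christoffel symbols (Γ^k_{ij} = Γ^k_{ji}):
Γ^θ_{φ φ} = -sin(2*θ)/2
Γ^φ_{θ φ} = 1/tan(θ)
Ricci tensor (R_{ij} = R^k_{ikj}): R_{θθ} = 1, R_{θφ} = 0, R_{φφ} = sin(θ)^2
Inverse metric: g^{θθ} = 1, g^{φφ} = 1/sin(θ)^2
R = g^{ij} R_{ij} = (1)(1) + (1/sin(θ)^2)(sin(θ)^2) = 2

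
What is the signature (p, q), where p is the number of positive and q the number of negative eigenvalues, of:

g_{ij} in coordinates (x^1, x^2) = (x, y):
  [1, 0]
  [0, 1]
The metric is diagonal, so its eigenvalues are the diagonal entries: 1, 1 (at a generic point, where coordinate-dependent entries are positive).
2 positive, 0 negative.
(2, 0) - Riemannian (positive definite)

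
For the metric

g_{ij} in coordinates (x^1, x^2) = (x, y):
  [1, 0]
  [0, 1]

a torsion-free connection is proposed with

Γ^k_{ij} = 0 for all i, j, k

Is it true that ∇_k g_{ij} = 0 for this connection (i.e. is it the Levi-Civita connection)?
Using ∇_k g_{ij} = ∂_k g_{ij} - Γ^m_{ki} g_{mj} - Γ^m_{kj} g_{im}:
e.g. ∇_x g_{yy} = (0) - (0) - (0) = 0
Every component ∇_k g_{ij} vanishes: the connection is metric compatible.
Yes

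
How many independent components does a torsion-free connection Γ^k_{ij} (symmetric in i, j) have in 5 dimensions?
Γ^k_{ij} has n choices for the upper index and n(n+1)/2 independent symmetric lower index pairs.
Total = 5 × 5×6/2 = 5 × 15 = 75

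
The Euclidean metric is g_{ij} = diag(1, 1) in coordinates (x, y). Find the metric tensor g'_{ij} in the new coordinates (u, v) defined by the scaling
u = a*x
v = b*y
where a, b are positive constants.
Invert the transformation: x = u/a, y = v/b
g'_{ij} = (∂x^k/∂x'^i)(∂x^l/∂x'^j) g_{kl}; with g_{kl} = δ_{kl} this is Σ_k (∂x^k/∂x'^i)(∂x^k/∂x'^j).
Jacobian: ∂x/∂u = 1/a, ∂x/∂v = 0, ∂y/∂u = 0, ∂y/∂v = 1/b
g'_{uu} = (1/a)(1/a) + (0)(0) = 1/a^2
g'_{uv} = (1/a)(0) + (0)(1/b) = 0
g'_{vv} = (0)(0) + (1/b)(1/b) = 1/b^2
g'_{ij} = diag(1/a^2, 1/b^2)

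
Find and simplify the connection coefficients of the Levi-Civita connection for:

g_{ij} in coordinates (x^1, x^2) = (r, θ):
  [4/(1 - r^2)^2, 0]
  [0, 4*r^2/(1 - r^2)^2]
Using Γ^k_{ij} = (1/2) g^{km} (∂_i g_{mj} + ∂_j g_{mi} - ∂_m g_{ij}); the metric is diagonal, so only the m = k term contributes.
Non-zero symbols (using the symmetry Γ^k_{ij} = Γ^k_{ji}):
Γ^r_{r r} = (1/2) g^{rr} (∂_r g_{rr} + ∂_r g_{rr} - ∂_r g_{rr}) = (1/2)((1 - r^2)^2/4)((16*r/(1 - r^2)^3) + (16*r/(1 - r^2)^3) - (16*r/(1 - r^2)^3)) = 2*r/(1 - r^2)
Γ^r_{θ θ} = (1/2) g^{rr} (∂_θ g_{rθ} + ∂_θ g_{rθ} - ∂_r g_{θθ}) = (1/2)((1 - r^2)^2/4)((0) + (0) - (-8*(r^3 + r)/(r^2 - 1)^3)) = (r^3 + r)/(r^2 - 1)
Γ^θ_{r θ} = (1/2) g^{θθ} (∂_r g_{θθ} + ∂_θ g_{θr} - ∂_θ g_{rθ}) = (1/2)((1 - r^2)^2/(4*r^2))((-8*(r^3 + r)/(r^2 - 1)^3) + (0) - (0)) = (-r^2 - 1)/(r^3 - r)
All other Christoffel symbols are zero.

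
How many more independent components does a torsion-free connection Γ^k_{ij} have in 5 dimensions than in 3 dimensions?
Independent components in n dimensions: n × n(n+1)/2 = n^2(n+1)/2.
5D: 5 × 15 = 75
3D: 3 × 6 = 18
Difference = 75 - 18 = 57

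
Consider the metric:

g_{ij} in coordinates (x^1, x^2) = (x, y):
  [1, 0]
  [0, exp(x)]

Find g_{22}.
With x^1 = x, x^2 = y, g_{22} = g_{yy} is the row-2, column-2 entry of the matrix.
g_{22} = exp(x)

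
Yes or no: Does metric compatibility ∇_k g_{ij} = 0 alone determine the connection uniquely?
One also needs vanishing torsion; metric compatibility plus torsion-freeness singles out the Levi-Civita connection.
No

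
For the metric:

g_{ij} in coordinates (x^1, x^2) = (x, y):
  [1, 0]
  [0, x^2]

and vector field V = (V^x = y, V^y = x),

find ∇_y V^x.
Non-zero Christoffel symbols:
Γ^x_{y y} = -x
Γ^y_{x y} = 1/x
∇_y V^x = ∂_y V^x + Γ^x_{y j} V^j
  = (1) + (0)(y) + (-x)(x)
  = 1 - x^2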